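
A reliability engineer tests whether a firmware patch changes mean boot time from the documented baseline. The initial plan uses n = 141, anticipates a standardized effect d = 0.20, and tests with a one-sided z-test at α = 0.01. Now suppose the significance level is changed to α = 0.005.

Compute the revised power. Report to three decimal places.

Power ≈ 0.420

δ = d·√n = 0.20 × √141 = 2.3749 (unchanged). New critical value: z_{0.005} = 2.576.
Revised power = P(Z > 2.576 − δ) = Φ(-0.201) = 0.4204.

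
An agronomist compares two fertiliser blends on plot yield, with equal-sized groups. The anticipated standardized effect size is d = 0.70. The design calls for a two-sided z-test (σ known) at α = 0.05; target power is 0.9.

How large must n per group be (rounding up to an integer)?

n = 43 per group

Set Φ(δ − 1.960) = 0.9; then δ − 1.960 = Φ⁻¹(0.9) = 1.282, giving δ = 3.242.
(For δ > 0 the lower-tail rejection region contributes negligibly to power, so the one-term inversion is standard.)
δ = d·√(n/2) ⇒ n = 2(δ/d)² = 2 × (3.242 / 0.70)² = 42.89.
Round up to the next whole unit.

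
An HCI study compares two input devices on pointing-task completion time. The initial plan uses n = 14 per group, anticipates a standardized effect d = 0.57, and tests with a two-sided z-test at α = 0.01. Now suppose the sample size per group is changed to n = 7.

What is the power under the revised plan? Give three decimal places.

With n = 7 per group: δ = d·√(n/2) = 0.57 × √(7/2) = 1.0664. Critical value z_{0.005} = 2.576.
Revised power = Φ(δ − 2.576) + Φ(−δ − 2.576) = Φ(-1.509) + Φ(-3.642) = 0.0656 + 0.0001 = 0.0657.

Power ≈ 0.066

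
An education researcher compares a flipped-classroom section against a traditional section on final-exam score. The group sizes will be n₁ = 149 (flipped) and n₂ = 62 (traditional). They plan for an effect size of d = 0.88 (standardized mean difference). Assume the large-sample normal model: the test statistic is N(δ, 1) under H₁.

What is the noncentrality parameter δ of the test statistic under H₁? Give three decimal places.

δ ≈ 5.823

δ = d / √(1/n₁ + 1/n₂) = 0.88 / √(1/149 + 1/62) = 5.8228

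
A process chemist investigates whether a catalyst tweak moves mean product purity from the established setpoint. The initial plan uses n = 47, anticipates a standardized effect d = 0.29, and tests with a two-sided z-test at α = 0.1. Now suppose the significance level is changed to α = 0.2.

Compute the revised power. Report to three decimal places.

Power ≈ 0.761

δ = d·√n = 0.29 × √47 = 1.9881 (unchanged). New critical value: z_{0.1} = 1.282.
Revised power = Φ(δ − 1.282) + Φ(−δ − 1.282) = Φ(0.707) + Φ(-3.270) = 0.7601 + 0.0005 = 0.7606.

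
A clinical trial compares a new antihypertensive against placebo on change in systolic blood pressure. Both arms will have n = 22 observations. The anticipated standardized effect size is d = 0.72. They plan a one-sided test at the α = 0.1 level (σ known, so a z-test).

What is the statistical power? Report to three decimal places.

Noncentrality parameter: δ = d·√(n/2) = 0.72 × √(22/2) = 2.3880
Critical value for a one-sided test at α = 0.1: z_α = 1.282.
Power = P(Z > 1.282 − δ) = Φ(1.106) = 0.8657.

Power ≈ 0.866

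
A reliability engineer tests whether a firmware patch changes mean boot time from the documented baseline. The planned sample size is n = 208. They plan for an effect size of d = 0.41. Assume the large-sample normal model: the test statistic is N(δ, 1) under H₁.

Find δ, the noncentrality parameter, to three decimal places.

The noncentrality parameter scales effect size by the design's sample-size factor: δ = d·√n = 0.41 × √208 = 5.9131

δ ≈ 5.913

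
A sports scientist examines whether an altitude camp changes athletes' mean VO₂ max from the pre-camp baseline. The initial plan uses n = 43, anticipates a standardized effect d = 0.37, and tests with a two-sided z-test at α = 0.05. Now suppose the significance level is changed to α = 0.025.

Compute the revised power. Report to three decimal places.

δ = d·√n = 0.37 × √43 = 2.4263 (unchanged). New critical value: z_{0.0125} = 2.241.
Revised power = Φ(δ − 2.241) + Φ(−δ − 2.241) = Φ(0.185) + Φ(-4.668) = 0.5733 + 0.0000 = 0.5733.

Power ≈ 0.573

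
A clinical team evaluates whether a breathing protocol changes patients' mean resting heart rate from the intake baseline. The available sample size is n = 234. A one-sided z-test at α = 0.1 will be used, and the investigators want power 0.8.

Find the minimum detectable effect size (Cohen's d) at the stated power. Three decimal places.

Need Φ(δ − 1.282) = 0.8, so δ = 1.282 + 0.842 = 2.123.
δ = d·√n ⇒ d = δ/√n = 2.123/√234 = 0.1388.

d ≈ 0.139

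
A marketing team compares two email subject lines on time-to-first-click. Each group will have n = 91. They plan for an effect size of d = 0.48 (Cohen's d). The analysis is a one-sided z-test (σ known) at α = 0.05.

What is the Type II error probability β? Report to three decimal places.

β ≈ 0.056

Noncentrality parameter: λ = d·√(n/2) = 0.48 × √(91/2) = 3.2378
One-sided α = 0.05 → critical value z_{0.05} = 1.645.
Power = P(Z > 1.645 − λ) = Φ(1.593) = 0.9444.
Type II error: β = 1 − power = 1 − 0.9444 = 0.0556.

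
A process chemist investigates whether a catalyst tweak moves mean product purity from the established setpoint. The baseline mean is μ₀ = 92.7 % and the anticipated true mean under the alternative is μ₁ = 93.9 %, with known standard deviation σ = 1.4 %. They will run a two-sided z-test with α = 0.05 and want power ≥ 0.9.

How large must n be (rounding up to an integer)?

n = 15

Standardized effect: d = |μ₁ − μ₀| / σ = |93.9 − 92.7| / 1.4 = 0.8571
For power 0.9 need Φ(δ − z_{0.025}) = 0.9, so δ = z_{0.025} + z_{0.10} = 1.960 + 1.282 = 3.242.
(For δ > 0 the lower-tail rejection region contributes negligibly to power, so the one-term inversion is standard.)
δ = d·√n ⇒ n = (δ/d)² = (3.242 / 0.8571)² = 14.30.
Rounding up, n = 15.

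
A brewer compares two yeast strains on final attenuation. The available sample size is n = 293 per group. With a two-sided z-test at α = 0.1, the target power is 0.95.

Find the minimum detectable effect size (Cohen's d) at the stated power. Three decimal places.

d ≈ 0.272

Need Φ(δ − 1.645) = 0.95, so δ = 1.645 + 1.645 = 3.290.
(Lower-tail contribution to power is negligible for δ > 0.)
δ = d·√(n/2) ⇒ d = δ/√(n/2) = 3.290/√(293/2) = 0.2718.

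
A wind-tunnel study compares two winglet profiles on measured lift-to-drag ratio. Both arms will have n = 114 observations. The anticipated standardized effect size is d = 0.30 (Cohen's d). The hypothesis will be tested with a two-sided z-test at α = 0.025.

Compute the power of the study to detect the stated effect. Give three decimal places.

Power ≈ 0.509

Noncentrality parameter: δ = d·√(n/2) = 0.30 × √(114/2) = 2.2650
Critical value for a two-sided test at α = 0.025: z_{α/2} = 2.241.
Power = Φ(δ − 2.241) + Φ(−δ − 2.241) = Φ(0.024) + Φ(-4.506) = 0.5094 + 0.0000 = 0.5094.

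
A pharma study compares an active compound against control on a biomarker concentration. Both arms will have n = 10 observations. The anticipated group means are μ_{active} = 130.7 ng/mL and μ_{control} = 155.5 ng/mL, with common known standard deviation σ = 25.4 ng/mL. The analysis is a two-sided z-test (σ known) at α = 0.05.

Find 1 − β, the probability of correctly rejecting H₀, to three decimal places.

Power ≈ 0.588

Standardized effect: d = |μ_{active} − μ_{control}| / σ = |130.7 − 155.5| / 25.4 = 0.9764
Noncentrality parameter: δ = d·√(n/2) = 0.9764 × √(10/2) = 2.1832
Critical value for a two-sided test at α = 0.05: z_{α/2} = 1.960.
Power = Φ(δ − 1.960) + Φ(−δ − 1.960) = Φ(0.223) + Φ(-4.143) = 0.5883 + 0.0000 = 0.5884.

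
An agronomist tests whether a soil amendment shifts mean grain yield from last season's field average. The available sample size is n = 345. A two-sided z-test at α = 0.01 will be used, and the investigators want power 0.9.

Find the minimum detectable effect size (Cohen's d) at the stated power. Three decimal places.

Required noncentrality: δ = z_{0.005} + z_{0.10} = 2.576 + 1.282 = 3.857.
(The second rejection-region term Φ(−δ − z_{α/2}) is negligible and dropped.)
δ = d·√n ⇒ d = δ/√n = 3.857/√345 = 0.2077.

d ≈ 0.208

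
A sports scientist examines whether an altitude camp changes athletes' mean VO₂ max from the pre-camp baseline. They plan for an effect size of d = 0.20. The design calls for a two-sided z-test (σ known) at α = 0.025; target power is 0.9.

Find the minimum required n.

n = 311

For power 0.9 need Φ(δ − z_{0.0125}) = 0.9, so δ = z_{0.0125} + z_{0.10} = 2.241 + 1.282 = 3.523.
(The Φ(−δ − z_{α/2}) term is vanishingly small for δ > 0 and is dropped in the standard sample-size formula.)
δ = d·√n ⇒ n = (δ/d)² = (3.523 / 0.20)² = 310.28.
Round up to the next whole unit.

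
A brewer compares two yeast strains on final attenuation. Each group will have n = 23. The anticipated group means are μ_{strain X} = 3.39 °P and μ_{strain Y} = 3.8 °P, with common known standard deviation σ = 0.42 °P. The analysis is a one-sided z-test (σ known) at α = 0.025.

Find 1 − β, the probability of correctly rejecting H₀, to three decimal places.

Standardized effect: d = |μ_{strain X} − μ_{strain Y}| / σ = |3.39 − 3.8| / 0.42 = 0.9762
Noncentrality parameter: λ = d·√(n/2) = 0.9762 × √(23/2) = 3.3104
Critical value for a one-sided test at α = 0.025: z_α = 1.960.
Power = P(Z > 1.960 − λ) = Φ(1.350) = 0.9116.

Power ≈ 0.912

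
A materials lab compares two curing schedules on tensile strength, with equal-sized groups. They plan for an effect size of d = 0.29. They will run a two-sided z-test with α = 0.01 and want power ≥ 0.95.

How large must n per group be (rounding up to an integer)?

For power 0.95 need Φ(δ − z_{0.005}) = 0.95, so δ = z_{0.005} + z_{0.05} = 2.576 + 1.645 = 4.221.
(The Φ(−δ − z_{α/2}) term is vanishingly small for δ > 0 and is dropped in the standard sample-size formula.)
δ = d·√(n/2) ⇒ n = 2(δ/d)² = 2 × (4.221 / 0.29)² = 423.64.
Round up to the next whole unit.

n = 424 per group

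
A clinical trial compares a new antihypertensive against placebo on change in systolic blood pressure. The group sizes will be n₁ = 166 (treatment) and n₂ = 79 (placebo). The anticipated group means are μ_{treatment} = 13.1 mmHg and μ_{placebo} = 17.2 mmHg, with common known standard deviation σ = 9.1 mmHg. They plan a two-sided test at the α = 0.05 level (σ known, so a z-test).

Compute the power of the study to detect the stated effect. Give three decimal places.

Standardized effect: d = |μ_{treatment} − μ_{placebo}| / σ = |13.1 − 17.2| / 9.1 = 0.4505
Noncentrality parameter: δ = d / √(1/n₁ + 1/n₂) = 0.4505 / √(1/166 + 1/79) = 3.2963
Critical value for a two-sided test at α = 0.05: z_{α/2} = 1.960.
Power = Φ(δ − 1.960) + Φ(−δ − 1.960) = Φ(1.336) + Φ(-5.256) = 0.9093 + 0.0000 = 0.9093.

Power ≈ 0.909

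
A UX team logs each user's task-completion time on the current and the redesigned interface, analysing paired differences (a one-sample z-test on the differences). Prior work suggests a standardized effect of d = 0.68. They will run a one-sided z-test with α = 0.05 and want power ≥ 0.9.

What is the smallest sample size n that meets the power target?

For power 0.9 need Φ(δ − z_{0.05}) = 0.9, so δ = z_{0.05} + z_{0.10} = 1.645 + 1.282 = 2.926.
δ = d·√n ⇒ n = (δ/d)² = (2.926 / 0.68)² = 18.52.
Round up to the next whole unit.

n = 19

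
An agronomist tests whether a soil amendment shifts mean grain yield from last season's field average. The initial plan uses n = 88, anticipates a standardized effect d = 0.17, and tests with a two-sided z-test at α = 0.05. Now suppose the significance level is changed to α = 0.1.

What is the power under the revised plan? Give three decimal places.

δ = d·√n = 0.17 × √88 = 1.5947 (unchanged). New critical value: z_{0.05} = 1.645.
Revised power = Φ(δ − 1.645) + Φ(−δ − 1.645) = Φ(-0.050) + Φ(-3.240) = 0.4800 + 0.0006 = 0.4806.

Power ≈ 0.481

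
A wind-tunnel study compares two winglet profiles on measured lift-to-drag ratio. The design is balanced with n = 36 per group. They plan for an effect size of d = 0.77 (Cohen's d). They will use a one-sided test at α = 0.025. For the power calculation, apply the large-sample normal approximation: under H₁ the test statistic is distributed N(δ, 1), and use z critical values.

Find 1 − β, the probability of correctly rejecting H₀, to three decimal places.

Power ≈ 0.904

Noncentrality parameter: δ = d·√(n/2) = 0.77 × √(36/2) = 3.2668
One-sided α = 0.025 → critical value z_{0.025} = 1.960.
Power = P(Z > 1.960 − δ) = Φ(1.307) = 0.9044.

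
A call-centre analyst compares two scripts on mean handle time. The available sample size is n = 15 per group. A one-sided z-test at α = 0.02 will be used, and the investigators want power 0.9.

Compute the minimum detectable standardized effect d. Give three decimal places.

Required noncentrality: δ = z_{0.02} + z_{0.10} = 2.054 + 1.282 = 3.335.
δ = d·√(n/2) ⇒ d = δ/√(n/2) = 3.335/√(15/2) = 1.2179.

d ≈ 1.218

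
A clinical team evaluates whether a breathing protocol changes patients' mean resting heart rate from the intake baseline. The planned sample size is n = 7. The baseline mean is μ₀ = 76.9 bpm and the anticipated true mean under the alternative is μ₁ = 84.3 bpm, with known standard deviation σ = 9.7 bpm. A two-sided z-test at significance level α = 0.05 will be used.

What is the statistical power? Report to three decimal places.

Standardized effect: d = |μ₁ − μ₀| / σ = |84.3 − 76.9| / 9.7 = 0.7629
Noncentrality parameter: δ = d·√n = 0.7629 × √7 = 2.0184
Critical value for a two-sided test at α = 0.05: z_{α/2} = 1.960.
Power = Φ(δ − 1.960) + Φ(−δ − 1.960) = Φ(0.058) + Φ(-3.978) = 0.5233 + 0.0000 = 0.5233.

Power ≈ 0.523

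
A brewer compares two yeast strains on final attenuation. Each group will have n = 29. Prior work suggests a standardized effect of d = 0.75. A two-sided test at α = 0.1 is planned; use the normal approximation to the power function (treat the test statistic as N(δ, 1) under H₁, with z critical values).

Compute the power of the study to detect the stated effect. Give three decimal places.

Noncentrality parameter: δ = d·√(n/2) = 0.75 × √(29/2) = 2.8559
Critical value for a two-sided test at α = 0.1: z_{α/2} = 1.645.
Power = Φ(δ − 1.645) + Φ(−δ − 1.645) = Φ(1.211) + Φ(-4.501) = 0.8871 + 0.0000 = 0.8871.

Power ≈ 0.887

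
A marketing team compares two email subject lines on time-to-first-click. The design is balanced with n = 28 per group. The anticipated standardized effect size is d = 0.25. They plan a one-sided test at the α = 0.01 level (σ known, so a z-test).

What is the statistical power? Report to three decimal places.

Noncentrality parameter: δ = d·√(n/2) = 0.25 × √(28/2) = 0.9354
One-sided α = 0.01 → critical value z_{0.01} = 2.326.
Power = P(Z > 2.326 − δ) = Φ(-1.391) = 0.0821.

Power ≈ 0.082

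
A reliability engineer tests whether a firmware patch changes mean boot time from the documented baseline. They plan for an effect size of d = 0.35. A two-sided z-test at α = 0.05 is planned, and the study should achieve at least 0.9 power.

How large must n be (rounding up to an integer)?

For power 0.9 need Φ(δ − z_{0.025}) = 0.9, so δ = z_{0.025} + z_{0.10} = 1.960 + 1.282 = 3.242.
(For δ > 0 the lower-tail rejection region contributes negligibly to power, so the one-term inversion is standard.)
δ = d·√n ⇒ n = (δ/d)² = (3.242 / 0.35)² = 85.77.
Rounding up, n = 86.

n = 86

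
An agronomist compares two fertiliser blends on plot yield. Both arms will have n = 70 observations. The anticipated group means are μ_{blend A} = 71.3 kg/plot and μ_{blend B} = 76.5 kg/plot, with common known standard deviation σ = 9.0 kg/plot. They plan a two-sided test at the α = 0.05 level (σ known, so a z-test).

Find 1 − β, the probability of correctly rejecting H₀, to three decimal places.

Power ≈ 0.928

Standardized effect: d = |μ_{blend A} − μ_{blend B}| / σ = |71.3 − 76.5| / 9.0 = 0.5778
Noncentrality parameter: δ = d·√(n/2) = 0.5778 × √(70/2) = 3.4182
Two-sided α = 0.05 → critical value z_{0.025} = 1.960.
Power = Φ(δ − 1.960) + Φ(−δ − 1.960) = Φ(1.458) + Φ(-5.378) = 0.9276 + 0.0000 = 0.9276.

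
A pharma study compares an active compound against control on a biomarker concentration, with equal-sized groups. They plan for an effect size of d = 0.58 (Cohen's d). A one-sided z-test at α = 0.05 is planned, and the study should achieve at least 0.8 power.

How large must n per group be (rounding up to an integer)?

For power 0.8 need Φ(δ − z_{0.05}) = 0.8, so δ = z_{0.05} + z_{0.20} = 1.645 + 0.842 = 2.486.
δ = d·√(n/2) ⇒ n = 2(δ/d)² = 2 × (2.486 / 0.58)² = 36.76.
Round up to the next whole unit.

n = 37 per group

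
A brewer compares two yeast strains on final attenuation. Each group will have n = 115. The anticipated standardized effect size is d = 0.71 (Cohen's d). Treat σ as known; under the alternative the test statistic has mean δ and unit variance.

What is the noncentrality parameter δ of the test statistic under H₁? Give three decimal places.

The noncentrality parameter scales effect size by the design's sample-size factor: δ = d·√(n/2) = 0.71 × √(115/2) = 5.3838

δ ≈ 5.384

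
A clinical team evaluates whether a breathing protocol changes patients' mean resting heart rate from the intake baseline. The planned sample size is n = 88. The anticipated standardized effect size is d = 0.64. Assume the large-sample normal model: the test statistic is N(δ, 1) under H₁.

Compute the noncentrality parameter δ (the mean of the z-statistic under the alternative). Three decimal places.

δ ≈ 6.004

The noncentrality parameter scales effect size by the design's sample-size factor: δ = d·√n = 0.64 × √88 = 6.0037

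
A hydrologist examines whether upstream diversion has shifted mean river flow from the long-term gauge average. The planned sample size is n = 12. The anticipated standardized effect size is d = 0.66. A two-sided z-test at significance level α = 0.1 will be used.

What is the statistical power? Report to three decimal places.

Power ≈ 0.739

Noncentrality parameter: δ = d·√n = 0.66 × √12 = 2.2863
Two-sided α = 0.1 → critical value z_{0.05} = 1.645.
Power = Φ(δ − 1.645) + Φ(−δ − 1.645) = Φ(0.641) + Φ(-3.931) = 0.7394 + 0.0000 = 0.7394.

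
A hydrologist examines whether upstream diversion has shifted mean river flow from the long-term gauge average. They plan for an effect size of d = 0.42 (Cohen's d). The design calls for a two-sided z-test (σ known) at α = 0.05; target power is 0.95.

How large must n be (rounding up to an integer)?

n = 74

Set Φ(δ − 1.960) = 0.95; then δ − 1.960 = Φ⁻¹(0.95) = 1.645, giving δ = 3.605.
(For δ > 0 the lower-tail rejection region contributes negligibly to power, so the one-term inversion is standard.)
δ = d·√n ⇒ n = (δ/d)² = (3.605 / 0.42)² = 73.67.
Rounding up, n = 74.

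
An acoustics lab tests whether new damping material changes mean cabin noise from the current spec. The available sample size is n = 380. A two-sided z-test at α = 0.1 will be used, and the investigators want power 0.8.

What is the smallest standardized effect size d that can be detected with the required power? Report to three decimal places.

Need Φ(δ − 1.645) = 0.8, so δ = 1.645 + 0.842 = 2.486.
(Lower-tail contribution to power is negligible for δ > 0.)
δ = d·√n ⇒ d = δ/√n = 2.486/√380 = 0.1276.

d ≈ 0.128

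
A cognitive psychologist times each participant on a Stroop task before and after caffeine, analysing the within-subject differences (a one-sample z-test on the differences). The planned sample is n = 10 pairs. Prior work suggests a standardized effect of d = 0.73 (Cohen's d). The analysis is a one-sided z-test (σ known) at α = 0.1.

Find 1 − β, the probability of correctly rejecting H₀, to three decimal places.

Noncentrality parameter: δ = d·√n = 0.73 × √10 = 2.3085
One-sided α = 0.1 → critical value z_{0.1} = 1.282.
Power = P(Z > 1.282 − δ) = Φ(1.027) = 0.8478.

Power ≈ 0.848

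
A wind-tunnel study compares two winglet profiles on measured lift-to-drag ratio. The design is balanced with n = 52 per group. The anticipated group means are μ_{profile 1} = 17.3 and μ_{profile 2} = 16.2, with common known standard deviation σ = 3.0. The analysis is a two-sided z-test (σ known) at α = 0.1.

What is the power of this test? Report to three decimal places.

Power ≈ 0.589

Standardized effect: d = |μ_{profile 1} − μ_{profile 2}| / σ = |17.3 − 16.2| / 3.0 = 0.3667
Noncentrality parameter: δ = d·√(n/2) = 0.3667 × √(52/2) = 1.8696
Critical value for a two-sided test at α = 0.1: z_{α/2} = 1.645.
Power = Φ(δ − 1.645) + Φ(−δ − 1.645) = Φ(0.225) + Φ(-3.514) = 0.5889 + 0.0002 = 0.5891.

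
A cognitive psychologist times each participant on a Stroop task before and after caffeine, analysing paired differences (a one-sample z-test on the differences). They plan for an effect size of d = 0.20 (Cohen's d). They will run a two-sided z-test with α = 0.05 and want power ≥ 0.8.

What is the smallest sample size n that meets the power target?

n = 197

Set Φ(δ − 1.960) = 0.8; then δ − 1.960 = Φ⁻¹(0.8) = 0.842, giving δ = 2.802.
(The Φ(−δ − z_{α/2}) term is vanishingly small for δ > 0 and is dropped in the standard sample-size formula.)
δ = d·√n ⇒ n = (δ/d)² = (2.802 / 0.20)² = 196.22.
Round up to the next whole unit.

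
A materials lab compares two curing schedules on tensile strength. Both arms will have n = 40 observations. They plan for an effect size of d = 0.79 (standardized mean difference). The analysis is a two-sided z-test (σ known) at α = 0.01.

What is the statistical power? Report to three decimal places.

Power ≈ 0.831

Noncentrality parameter: δ = d·√(n/2) = 0.79 × √(40/2) = 3.5330
Two-sided α = 0.01 → critical value z_{0.005} = 2.576.
Power = Φ(δ − 2.576) + Φ(−δ − 2.576) = Φ(0.957) + Φ(-6.109) = 0.8308 + 0.0000 = 0.8308.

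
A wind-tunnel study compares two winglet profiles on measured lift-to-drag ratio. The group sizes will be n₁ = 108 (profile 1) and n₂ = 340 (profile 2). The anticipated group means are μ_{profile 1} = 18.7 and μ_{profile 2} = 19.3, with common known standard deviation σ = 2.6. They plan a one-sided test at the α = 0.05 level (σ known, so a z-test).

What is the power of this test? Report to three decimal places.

Standardized effect: d = |μ_{profile 1} − μ_{profile 2}| / σ = |18.7 − 19.3| / 2.6 = 0.2308
Noncentrality parameter: δ = d / √(1/n₁ + 1/n₂) = 0.2308 / √(1/108 + 1/340) = 2.0892
Critical value for a one-sided test at α = 0.05: z_α = 1.645.
Power = Φ(δ − 1.645) = Φ(0.444) = 0.6716.

Power ≈ 0.672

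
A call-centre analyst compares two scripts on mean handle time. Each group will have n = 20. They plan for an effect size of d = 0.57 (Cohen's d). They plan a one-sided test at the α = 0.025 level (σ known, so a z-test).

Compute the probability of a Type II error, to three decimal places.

β ≈ 0.563

Noncentrality parameter: δ = d·√(n/2) = 0.57 × √(20/2) = 1.8025
One-sided α = 0.025 → critical value z_{0.025} = 1.960.
Power = Φ(δ − 1.960) = Φ(-0.157) = 0.4374.
Type II error: β = 1 − power = 1 − 0.4374 = 0.5626.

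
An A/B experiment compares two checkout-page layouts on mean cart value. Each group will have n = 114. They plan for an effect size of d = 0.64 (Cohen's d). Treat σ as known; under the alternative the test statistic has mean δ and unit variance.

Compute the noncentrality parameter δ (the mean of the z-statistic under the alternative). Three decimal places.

δ ≈ 4.832

The noncentrality parameter scales effect size by the design's sample-size factor: δ = d·√(n/2) = 0.64 × √(114/2) = 4.8319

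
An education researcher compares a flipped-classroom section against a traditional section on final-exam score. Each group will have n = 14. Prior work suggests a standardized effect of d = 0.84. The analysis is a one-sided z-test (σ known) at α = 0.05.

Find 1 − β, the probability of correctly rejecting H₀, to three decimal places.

Power ≈ 0.718

Noncentrality parameter: λ = d·√(n/2) = 0.84 × √(14/2) = 2.2224
Critical value for a one-sided test at α = 0.05: z_α = 1.645.
Power = Φ(λ − 1.645) = Φ(0.578) = 0.7182.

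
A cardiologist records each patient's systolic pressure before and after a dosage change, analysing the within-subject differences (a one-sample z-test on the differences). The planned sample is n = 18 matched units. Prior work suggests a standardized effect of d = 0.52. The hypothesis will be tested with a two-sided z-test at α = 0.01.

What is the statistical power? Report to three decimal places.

Noncentrality parameter: δ = d·√n = 0.52 × √18 = 2.2062
Critical value for a two-sided test at α = 0.01: z_{α/2} = 2.576.
Power = Φ(δ − 2.576) + Φ(−δ − 2.576) = Φ(-0.370) + Φ(-4.782) = 0.3558 + 0.0000 = 0.3558.

Power ≈ 0.356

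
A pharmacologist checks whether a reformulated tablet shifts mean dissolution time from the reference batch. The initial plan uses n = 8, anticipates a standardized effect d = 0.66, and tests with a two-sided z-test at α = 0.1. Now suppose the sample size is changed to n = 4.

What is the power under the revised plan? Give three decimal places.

Power ≈ 0.374

With n = 4: δ = d·√n = 0.66 × √4 = 1.3200. Critical value z_{0.05} = 1.645.
Revised power = Φ(δ − 1.645) + Φ(−δ − 1.645) = Φ(-0.325) + Φ(-2.965) = 0.3726 + 0.0015 = 0.3742.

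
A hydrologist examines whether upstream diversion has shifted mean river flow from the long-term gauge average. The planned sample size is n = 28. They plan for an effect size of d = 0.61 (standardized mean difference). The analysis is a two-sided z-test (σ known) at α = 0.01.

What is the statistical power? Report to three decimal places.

Noncentrality parameter: δ = d·√n = 0.61 × √28 = 3.2278
Two-sided α = 0.01 → critical value z_{0.005} = 2.576.
Power = Φ(δ − 2.576) + Φ(−δ − 2.576) = Φ(0.652) + Φ(-5.804) = 0.7428 + 0.0000 = 0.7428.

Power ≈ 0.743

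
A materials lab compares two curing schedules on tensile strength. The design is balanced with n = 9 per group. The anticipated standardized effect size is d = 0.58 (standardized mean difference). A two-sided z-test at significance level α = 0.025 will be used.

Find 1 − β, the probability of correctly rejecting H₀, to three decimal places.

Power ≈ 0.156

Noncentrality parameter: δ = d·√(n/2) = 0.58 × √(9/2) = 1.2304
Two-sided α = 0.025 → critical value z_{0.0125} = 2.241.
Power = Φ(δ − 2.241) + Φ(−δ − 2.241) = Φ(-1.011) + Φ(-3.472) = 0.1560 + 0.0003 = 0.1563.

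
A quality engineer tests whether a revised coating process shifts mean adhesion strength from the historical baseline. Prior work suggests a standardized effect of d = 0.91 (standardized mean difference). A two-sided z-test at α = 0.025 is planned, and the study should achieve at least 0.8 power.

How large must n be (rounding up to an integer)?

n = 12

For power 0.8 need Φ(δ − z_{0.0125}) = 0.8, so δ = z_{0.0125} + z_{0.20} = 2.241 + 0.842 = 3.083.
(Ignoring the negligible lower-tail rejection probability gives the usual closed-form inversion.)
δ = d·√n ⇒ n = (δ/d)² = (3.083 / 0.91)² = 11.48.
Rounding up, n = 12.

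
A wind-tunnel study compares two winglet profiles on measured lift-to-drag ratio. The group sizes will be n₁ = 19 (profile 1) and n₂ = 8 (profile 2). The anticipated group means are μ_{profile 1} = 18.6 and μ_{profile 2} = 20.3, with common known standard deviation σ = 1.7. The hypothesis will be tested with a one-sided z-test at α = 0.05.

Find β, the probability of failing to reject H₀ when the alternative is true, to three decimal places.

Standardized effect: d = |μ_{profile 1} − μ_{profile 2}| / σ = |18.6 − 20.3| / 1.7 = 1.0000
Noncentrality parameter: δ = d / √(1/n₁ + 1/n₂) = 1.0000 / √(1/19 + 1/8) = 2.3727
One-sided α = 0.05 → critical value z_{0.05} = 1.645.
Power = Φ(δ − 1.645) = Φ(0.728) = 0.7666.
Type II error: β = 1 − power = 1 − 0.7666 = 0.2334.

β ≈ 0.233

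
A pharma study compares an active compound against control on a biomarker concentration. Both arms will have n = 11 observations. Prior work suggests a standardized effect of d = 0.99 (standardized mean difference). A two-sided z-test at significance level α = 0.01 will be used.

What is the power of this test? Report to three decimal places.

Noncentrality parameter: δ = d·√(n/2) = 0.99 × √(11/2) = 2.3218
Critical value for a two-sided test at α = 0.01: z_{α/2} = 2.576.
Power = Φ(δ − 2.576) + Φ(−δ − 2.576) = Φ(-0.254) + Φ(-4.898) = 0.3997 + 0.0000 = 0.3997.

Power ≈ 0.400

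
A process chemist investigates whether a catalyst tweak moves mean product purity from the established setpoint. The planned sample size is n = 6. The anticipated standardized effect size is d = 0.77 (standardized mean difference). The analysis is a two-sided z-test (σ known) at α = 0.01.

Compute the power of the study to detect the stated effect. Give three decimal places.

Power ≈ 0.245

Noncentrality parameter: δ = d·√n = 0.77 × √6 = 1.8861
Two-sided α = 0.01 → critical value z_{0.005} = 2.576.
Power = Φ(δ − 2.576) + Φ(−δ − 2.576) = Φ(-0.690) + Φ(-4.462) = 0.2452 + 0.0000 = 0.2452.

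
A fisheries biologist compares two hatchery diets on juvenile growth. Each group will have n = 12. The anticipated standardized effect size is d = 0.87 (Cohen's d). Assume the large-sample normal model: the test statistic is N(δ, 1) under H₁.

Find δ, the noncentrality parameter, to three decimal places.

δ ≈ 2.131

The noncentrality parameter scales effect size by the design's sample-size factor: δ = d·√(n/2) = 0.87 × √(12/2) = 2.1311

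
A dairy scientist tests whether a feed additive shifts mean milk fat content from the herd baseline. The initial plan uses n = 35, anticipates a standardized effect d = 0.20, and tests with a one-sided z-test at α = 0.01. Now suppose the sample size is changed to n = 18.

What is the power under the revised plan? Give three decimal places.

With n = 18: δ = d·√n = 0.20 × √18 = 0.8485. Critical value z_{0.01} = 2.326.
Revised power = P(Z > 2.326 − δ) = Φ(-1.478) = 0.0697.

Power ≈ 0.070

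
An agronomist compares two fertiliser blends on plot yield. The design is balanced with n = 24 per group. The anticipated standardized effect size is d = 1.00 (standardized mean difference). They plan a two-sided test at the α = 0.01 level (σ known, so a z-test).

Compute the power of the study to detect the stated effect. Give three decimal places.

Noncentrality parameter: δ = d·√(n/2) = 1.00 × √(24/2) = 3.4641
Critical value for a two-sided test at α = 0.01: z_{α/2} = 2.576.
Power = Φ(δ − 2.576) + Φ(−δ − 2.576) = Φ(0.888) + Φ(-6.040) = 0.8128 + 0.0000 = 0.8128.

Power ≈ 0.813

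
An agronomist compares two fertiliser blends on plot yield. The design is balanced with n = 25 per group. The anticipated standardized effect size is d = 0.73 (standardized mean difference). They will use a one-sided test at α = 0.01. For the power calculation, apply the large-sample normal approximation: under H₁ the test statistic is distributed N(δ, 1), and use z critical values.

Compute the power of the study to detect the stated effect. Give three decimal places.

Noncentrality parameter: δ = d·√(n/2) = 0.73 × √(25/2) = 2.5809
One-sided α = 0.01 → critical value z_{0.01} = 2.326.
Power = P(Z > 2.326 − δ) = Φ(0.255) = 0.6005.

Power ≈ 0.600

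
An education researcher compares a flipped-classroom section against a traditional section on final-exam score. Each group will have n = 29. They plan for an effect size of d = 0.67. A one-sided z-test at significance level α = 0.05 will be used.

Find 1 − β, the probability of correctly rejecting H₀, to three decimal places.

Noncentrality parameter: δ = d·√(n/2) = 0.67 × √(29/2) = 2.5513
Critical value for a one-sided test at α = 0.05: z_α = 1.645.
Power = P(Z > 1.645 − δ) = Φ(0.906) = 0.8176.

Power ≈ 0.818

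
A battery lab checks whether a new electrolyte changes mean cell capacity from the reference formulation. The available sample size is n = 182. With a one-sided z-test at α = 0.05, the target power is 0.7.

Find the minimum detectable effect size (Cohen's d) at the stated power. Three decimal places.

d ≈ 0.161

Required noncentrality: δ = z_{0.05} + z_{0.30} = 1.645 + 0.524 = 2.169.
δ = d·√n ⇒ d = δ/√n = 2.169/√182 = 0.1608.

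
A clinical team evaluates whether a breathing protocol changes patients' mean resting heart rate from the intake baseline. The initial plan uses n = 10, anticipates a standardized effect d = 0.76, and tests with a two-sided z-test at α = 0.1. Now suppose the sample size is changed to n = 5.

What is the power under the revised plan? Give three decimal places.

With n = 5: δ = d·√n = 0.76 × √5 = 1.6994. Critical value z_{0.05} = 1.645.
Revised power = Φ(δ − 1.645) + Φ(−δ − 1.645) = Φ(0.055) + Φ(-3.344) = 0.5218 + 0.0004 = 0.5222.

Power ≈ 0.522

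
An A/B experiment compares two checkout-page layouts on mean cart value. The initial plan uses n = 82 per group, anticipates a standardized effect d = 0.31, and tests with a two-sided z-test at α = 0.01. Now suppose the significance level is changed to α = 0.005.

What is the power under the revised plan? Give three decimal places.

δ = d·√(n/2) = 0.31 × √(82/2) = 1.9850 (unchanged). New critical value: z_{0.0025} = 2.807.
Revised power = Φ(δ − 2.807) + Φ(−δ − 2.807) = Φ(-0.822) + Φ(-4.792) = 0.2055 + 0.0000 = 0.2055.

Power ≈ 0.206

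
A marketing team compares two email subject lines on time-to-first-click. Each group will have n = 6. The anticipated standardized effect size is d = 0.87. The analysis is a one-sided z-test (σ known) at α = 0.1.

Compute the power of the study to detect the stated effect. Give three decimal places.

Power ≈ 0.589

Noncentrality parameter: δ = d·√(n/2) = 0.87 × √(6/2) = 1.5069
Critical value for a one-sided test at α = 0.1: z_α = 1.282.
Power = Φ(δ − 1.282) = Φ(0.225) = 0.5891.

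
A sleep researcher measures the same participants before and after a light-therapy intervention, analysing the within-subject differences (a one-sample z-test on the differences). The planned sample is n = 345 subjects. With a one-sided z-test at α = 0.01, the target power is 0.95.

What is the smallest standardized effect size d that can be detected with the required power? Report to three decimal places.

Required noncentrality: δ = z_{0.01} + z_{0.05} = 2.326 + 1.645 = 3.971.
δ = d·√n ⇒ d = δ/√n = 3.971/√345 = 0.2138.

d ≈ 0.214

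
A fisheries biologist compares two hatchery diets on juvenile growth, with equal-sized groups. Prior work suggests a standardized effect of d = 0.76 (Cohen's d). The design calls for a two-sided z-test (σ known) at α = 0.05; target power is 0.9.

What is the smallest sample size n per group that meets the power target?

n = 37 per group

For power 0.9 need Φ(δ − z_{0.025}) = 0.9, so δ = z_{0.025} + z_{0.10} = 1.960 + 1.282 = 3.242.
(Ignoring the negligible lower-tail rejection probability gives the usual closed-form inversion.)
δ = d·√(n/2) ⇒ n = 2(δ/d)² = 2 × (3.242 / 0.76)² = 36.38.
Rounding up, n = 37 per group.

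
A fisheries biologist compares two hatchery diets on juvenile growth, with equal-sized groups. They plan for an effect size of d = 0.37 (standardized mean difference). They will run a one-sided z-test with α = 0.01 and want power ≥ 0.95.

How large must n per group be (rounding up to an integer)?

n = 231 per group

Set Φ(δ − 2.326) = 0.95; then δ − 2.326 = Φ⁻¹(0.95) = 1.645, giving δ = 3.971.
δ = d·√(n/2) ⇒ n = 2(δ/d)² = 2 × (3.971 / 0.37)² = 230.39.
Rounding up, n = 231 per group.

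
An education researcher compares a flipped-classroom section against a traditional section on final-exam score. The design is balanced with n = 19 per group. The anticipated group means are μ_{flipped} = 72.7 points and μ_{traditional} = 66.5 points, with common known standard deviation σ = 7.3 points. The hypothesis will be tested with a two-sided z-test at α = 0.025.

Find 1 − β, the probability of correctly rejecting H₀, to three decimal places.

Power ≈ 0.647

Standardized effect: d = |μ_{flipped} − μ_{traditional}| / σ = |72.7 − 66.5| / 7.3 = 0.8493
Noncentrality parameter: δ = d·√(n/2) = 0.8493 × √(19/2) = 2.6178
Critical value for a two-sided test at α = 0.025: z_{α/2} = 2.241.
Power = Φ(δ − 2.241) + Φ(−δ − 2.241) = Φ(0.376) + Φ(-4.859) = 0.6467 + 0.0000 = 0.6467.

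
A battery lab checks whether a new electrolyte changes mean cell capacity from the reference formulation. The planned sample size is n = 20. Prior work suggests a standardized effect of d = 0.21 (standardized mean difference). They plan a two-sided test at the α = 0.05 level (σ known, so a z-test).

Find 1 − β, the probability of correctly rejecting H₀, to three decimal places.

Power ≈ 0.156

Noncentrality parameter: λ = d·√n = 0.21 × √20 = 0.9391
Two-sided α = 0.05 → critical value z_{0.025} = 1.960.
Power = Φ(λ − 1.960) + Φ(−λ − 1.960) = Φ(-1.021) + Φ(-2.899) = 0.1537 + 0.0019 = 0.1555.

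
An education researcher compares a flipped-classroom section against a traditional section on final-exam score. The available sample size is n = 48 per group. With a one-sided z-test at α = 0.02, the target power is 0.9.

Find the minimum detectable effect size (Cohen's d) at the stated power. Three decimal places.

d ≈ 0.681

Required noncentrality: δ = z_{0.02} + z_{0.10} = 2.054 + 1.282 = 3.335.
δ = d·√(n/2) ⇒ d = δ/√(n/2) = 3.335/√(48/2) = 0.6808.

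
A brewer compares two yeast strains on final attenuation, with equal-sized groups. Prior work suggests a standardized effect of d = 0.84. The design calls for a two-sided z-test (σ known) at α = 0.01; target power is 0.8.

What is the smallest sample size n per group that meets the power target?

n = 34 per group

Set Φ(δ − 2.576) = 0.8; then δ − 2.576 = Φ⁻¹(0.8) = 0.842, giving δ = 3.417.
(For δ > 0 the lower-tail rejection region contributes negligibly to power, so the one-term inversion is standard.)
δ = d·√(n/2) ⇒ n = 2(δ/d)² = 2 × (3.417 / 0.84)² = 33.10.
Rounding up, n = 34 per group.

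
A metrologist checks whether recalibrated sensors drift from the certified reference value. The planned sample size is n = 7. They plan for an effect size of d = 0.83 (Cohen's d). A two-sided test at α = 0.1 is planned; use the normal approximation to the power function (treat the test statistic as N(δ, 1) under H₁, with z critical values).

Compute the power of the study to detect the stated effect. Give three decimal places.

Noncentrality parameter: δ = d·√n = 0.83 × √7 = 2.1960
Two-sided α = 0.1 → critical value z_{0.05} = 1.645.
Power = Φ(δ − 1.645) + Φ(−δ − 1.645) = Φ(0.551) + Φ(-3.841) = 0.7092 + 0.0001 = 0.7093.

Power ≈ 0.709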